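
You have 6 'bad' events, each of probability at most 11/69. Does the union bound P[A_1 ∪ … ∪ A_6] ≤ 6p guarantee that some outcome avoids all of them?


Union bound: P[∪_{i=1}^{6} A_i] ≤ Σ_i P[A_i] ≤ 6·p = 6·(11/69) = 22/23.
Numerically: 22/23 ≈ 0.9565.
Is 22/23 < 1? YES.
Since P[∪ A_i] ≤ 22/23 < 1, the complement has P[∩ A_i^c] ≥ 1 − 22/23 = 1/23 > 0, so some outcome avoids every A_i.

6·p = 22/23 ≈ 0.9565; existence CERTIFIED by the union bound.


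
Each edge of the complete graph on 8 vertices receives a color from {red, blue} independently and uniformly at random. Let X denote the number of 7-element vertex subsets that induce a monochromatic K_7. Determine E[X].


Let X = Σ_S X_S over the C(8, 7) = 8 subsets S of size 7, where X_S = 1 if the K_7 on S is monochromatic.
For a fixed S, the K_7 on S has C(7, 2) = 21 edges. P[all 21 edges red] = (1/2)^21, and likewise for blue, so P[monochromatic] = 2·(1/2)^21 = 2^{1 − 21} = 1/1048576.
Summing: E[X] = C(8, 7) · 2^{1 − 21} = 8 · 1/1048576 = 1/131072.
Numerically: E[X] ≈ 0.00001.

E[X] = C(8,7)·2^(1−C(7,2)) = 1/131072 ≈ 0.00001.


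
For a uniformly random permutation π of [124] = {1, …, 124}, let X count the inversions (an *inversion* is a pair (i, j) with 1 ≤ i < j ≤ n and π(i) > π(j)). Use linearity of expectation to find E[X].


Write X = Σ X_I over the C(124, 2) = 7626 pairs i < j, with X_I the indicator of one inversion.
There are 7626 indicators.
For each fixed pair i < j, the values π(i) and π(j) are two distinct elements of {1, …, 124} in uniformly random order; by symmetry P[π(i) > π(j)] = 1/2.
By linearity: E[X] = 7626 · (1/2) = C(124, 2) · (1/2) = 7626/2 = 3813 ≈ 3813.00000.

E[X] = 3813 = 3813.00000.


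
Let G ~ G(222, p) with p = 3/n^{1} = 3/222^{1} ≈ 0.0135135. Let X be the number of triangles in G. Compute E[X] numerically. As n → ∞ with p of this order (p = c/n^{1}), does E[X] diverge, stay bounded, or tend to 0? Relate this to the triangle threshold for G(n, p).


Number of potential triangles: C(222, 3) = 1798940.
Each occurs with probability p³ ≈ (0.0135135)³ ≈ 2.46777091e-06.
By linearity: E[X] = C(222, 3)·p³ ≈ 1798940 · 2.46777091e-06 ≈ 4.439372.
Here α = 1, so p = 3/n is exactly at the triangle threshold p ~ 1/n. Asymptotically E[X] → c³/6 = 3³/6 = 9/2 ≈ 4.500000, a bounded constant. In this regime the triangle count is asymptotically Poisson(c³/6).

E[X] ≈ 4.439372; in regime p = Θ(1/n^{1}) E[X] stays bounded (at the triangle threshold p ~ 1/n).


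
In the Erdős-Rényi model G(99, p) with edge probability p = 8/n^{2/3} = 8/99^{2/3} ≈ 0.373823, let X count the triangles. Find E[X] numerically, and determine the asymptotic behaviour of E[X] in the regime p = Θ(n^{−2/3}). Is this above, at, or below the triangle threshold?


Number of potential triangles: C(99, 3) = 156849.
Each occurs with probability p³ ≈ (0.373823)³ ≈ 5.22395674e-02.
By linearity: E[X] = C(99, 3)·p³ ≈ 156849 · 5.22395674e-02 ≈ 8193.723906.
Since α = 2/3 < 1, p = c/n^{2/3} ≫ 1/n is above the triangle threshold p ~ 1/n. Asymptotically E[X] ~ (c³/6)·n^{3(1−α)} = (8³/6)·n^{1} → ∞; triangles are abundant w.h.p.

E[X] ≈ 8193.723906; in regime p = Θ(1/n^{2/3}) E[X] diverges (above the triangle threshold p ~ 1/n).


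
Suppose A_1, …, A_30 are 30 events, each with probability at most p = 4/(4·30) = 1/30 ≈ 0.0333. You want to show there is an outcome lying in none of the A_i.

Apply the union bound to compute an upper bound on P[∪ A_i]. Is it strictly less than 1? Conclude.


Union bound: P[∪_{i=1}^{30} A_i] ≤ Σ_i P[A_i] ≤ 30·p = 30·(1/30) = 1.
Numerically: 1 ≈ 1.0000.
Is 1 < 1? NO.
Since the bound 1 is ≥ 1, the union bound is uninformative here; it does NOT by itself certify existence.

30·p = 1 ≈ 1.0000; existence NOT certified by the union bound.


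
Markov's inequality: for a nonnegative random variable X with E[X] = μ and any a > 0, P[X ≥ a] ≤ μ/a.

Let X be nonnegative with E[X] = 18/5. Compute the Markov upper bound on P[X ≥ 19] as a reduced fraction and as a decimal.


μ = E[X] = 18/5, a = 19.
Markov: P[X ≥ 19] ≤ μ/a = (18/5)/19 = 18/95.
Numerically: ≈ 0.189.
(Since a = 19 > μ = 3.600, the bound 18/95 is < 1 and informative.)

P[X ≥ 19] ≤ 18/95 ≈ 0.189.


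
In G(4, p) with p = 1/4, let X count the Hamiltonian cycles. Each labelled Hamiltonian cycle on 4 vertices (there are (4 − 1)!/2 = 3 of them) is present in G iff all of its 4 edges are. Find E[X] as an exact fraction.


K_4 has (4 − 1)!/2 = 3 labelled Hamiltonian cycles.
For each such Hamiltonian cycle H, let X_H = 1 if all 4 edges of H are present in G. Then P[X_H = 1] = p^{4} = (1/4)^{4} = 1/256.
By linearity of expectation: E[X] = Σ_H E[X_H] = 3 · p^{4} = 3 · 1/256 = 3/256.
Numerically: E[X] ≈ 0.0117.

E[X] = 3 · (1/4)^{4} = 3/256 ≈ 0.0117.


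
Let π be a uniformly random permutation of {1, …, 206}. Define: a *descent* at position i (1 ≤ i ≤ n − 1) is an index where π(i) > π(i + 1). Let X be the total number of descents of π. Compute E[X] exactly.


Write X = Σ X_I over i = 1, …, 205, with X_I the indicator of one descent.
There are 205 indicators.
For each fixed i, the pair (π(i), π(i+1)) is a uniformly random ordered pair of distinct values from {1, …, 206}; by symmetry P[π(i) > π(i+1)] = 1/2.
By linearity: E[X] = 205 · (1/2) = (206 − 1) · (1/2) = 205/2 ≈ 102.500000.

E[X] = 205/2 = 102.500000.


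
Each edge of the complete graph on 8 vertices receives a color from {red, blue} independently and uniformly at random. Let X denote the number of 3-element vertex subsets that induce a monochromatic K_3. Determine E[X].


Let X = Σ_S X_S over the C(8, 3) = 56 subsets S of size 3, where X_S = 1 if the K_3 on S is monochromatic.
For a fixed S, the K_3 on S has C(3, 2) = 3 edges. P[all 3 edges red] = (1/2)^3, and likewise for blue, so P[monochromatic] = 2·(1/2)^3 = 2^{1 − 3} = 1/4.
Summing: E[X] = C(8, 3) · 2^{1 − 3} = 56 · 1/4 = 14.
Numerically: E[X] ≈ 14.000000.

E[X] = C(8,3)·2^(1−C(3,2)) = 14 ≈ 14.000000.


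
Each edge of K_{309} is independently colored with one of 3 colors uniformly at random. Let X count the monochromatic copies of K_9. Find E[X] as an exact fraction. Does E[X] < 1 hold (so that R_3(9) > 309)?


E[X] = C(309, 9) · 3^{1 − 36} = 62920976643980686 · 3^{−35} = 62920976643980686/50031545098999707.
As a reduced fraction: E[X] = 62920976643980686/50031545098999707 ≈ 1.258.
Is E[X] < 1? NO.
Since E[X] ≥ 1, the first-moment bound is inconclusive at n = 309; it does NOT by itself certify R_3(9) > 309.

E[X] = 62920976643980686/50031545098999707 ≈ 1.258; E[X] ≥ 1; first-moment method inconclusive here.


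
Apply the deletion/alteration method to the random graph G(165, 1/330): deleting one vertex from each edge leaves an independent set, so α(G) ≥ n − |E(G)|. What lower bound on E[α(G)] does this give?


E[|E(G)|] = C(165, 2)·p = 13530 · (1/330) = 41.
E[α(G)] ≥ n − E[|E(G)|] = 165 − 41 = 124.
Numerically: ≈ 124.0000.
(This is only a lower bound; the true E[α(G)] may be larger.)

E[α(G)] ≥ 124 ≈ 124.0000.


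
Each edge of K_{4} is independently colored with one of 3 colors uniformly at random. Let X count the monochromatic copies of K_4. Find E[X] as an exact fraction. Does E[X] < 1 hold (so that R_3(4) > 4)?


E[X] = C(4, 4) · 3^{1 − 6} = 1 · 3^{−5} = 1/243.
As a reduced fraction: E[X] = 1/243 ≈ 0.004.
Is E[X] < 1? YES.
Since E[X] < 1, there exists a 3-coloring of K_{4} with no monochromatic K_4; hence R_3(4) > 4.

E[X] = 1/243 ≈ 0.004; E[X] < 1, so R_3(4) > 4.


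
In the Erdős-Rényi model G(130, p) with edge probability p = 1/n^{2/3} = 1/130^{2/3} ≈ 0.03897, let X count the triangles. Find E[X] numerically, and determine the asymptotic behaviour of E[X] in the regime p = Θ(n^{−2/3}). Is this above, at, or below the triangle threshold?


Number of potential triangles: C(130, 3) = 357760.
Each occurs with probability p³ ≈ (0.03897)³ ≈ 5.917160e-05.
By linearity: E[X] = C(130, 3)·p³ ≈ 357760 · 5.917160e-05 ≈ 21.1692.
Since α = 2/3 < 1, p = c/n^{2/3} ≫ 1/n is above the triangle threshold p ~ 1/n. Asymptotically E[X] ~ (c³/6)·n^{3(1−α)} = (1³/6)·n^{1} → ∞; triangles are abundant w.h.p.

E[X] ≈ 21.1692; in regime p = Θ(1/n^{2/3}) E[X] diverges (above the triangle threshold p ~ 1/n).


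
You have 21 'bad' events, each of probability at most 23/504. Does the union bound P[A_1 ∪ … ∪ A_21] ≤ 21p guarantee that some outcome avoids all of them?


Union bound: P[∪_{i=1}^{21} A_i] ≤ Σ_i P[A_i] ≤ 21·p = 21·(23/504) = 23/24.
Numerically: 23/24 ≈ 0.9583.
Is 23/24 < 1? YES.
Since P[∪ A_i] ≤ 23/24 < 1, the complement has P[∩ A_i^c] ≥ 1 − 23/24 = 1/24 > 0, so some outcome avoids every A_i.

21·p = 23/24 ≈ 0.9583; existence CERTIFIED by the union bound.


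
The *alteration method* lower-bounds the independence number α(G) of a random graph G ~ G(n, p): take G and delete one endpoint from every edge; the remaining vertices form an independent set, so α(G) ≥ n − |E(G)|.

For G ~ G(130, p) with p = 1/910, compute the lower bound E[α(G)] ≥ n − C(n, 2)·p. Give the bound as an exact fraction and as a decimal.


E[|E(G)|] = C(130, 2)·p = 8385 · (1/910) = 129/14.
E[α(G)] ≥ n − E[|E(G)|] = 130 − 129/14 = 1691/14.
Numerically: ≈ 120.786.
(This is only a lower bound; the true E[α(G)] may be larger.)

E[α(G)] ≥ 1691/14 ≈ 120.786.


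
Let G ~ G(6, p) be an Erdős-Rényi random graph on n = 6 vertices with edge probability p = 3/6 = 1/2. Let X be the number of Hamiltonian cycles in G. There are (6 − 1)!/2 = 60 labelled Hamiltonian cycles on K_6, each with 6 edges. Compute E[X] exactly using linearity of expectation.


K_6 has (6 − 1)!/2 = 60 labelled Hamiltonian cycles.
For each such Hamiltonian cycle H, let X_H = 1 if all 6 edges of H are present in G. Then P[X_H = 1] = p^{6} = (1/2)^{6} = 1/64.
Summing the indicators: E[X] = Σ_H E[X_H] = 60 · p^{6} = 60 · 1/64 = 15/16.
Numerically: E[X] ≈ 0.9375.

E[X] = 60 · (1/2)^{6} = 15/16 ≈ 0.9375.


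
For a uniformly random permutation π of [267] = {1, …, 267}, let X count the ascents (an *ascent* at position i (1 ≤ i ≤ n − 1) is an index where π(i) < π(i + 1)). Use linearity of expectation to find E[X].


Write X = Σ X_I over i = 1, …, 266, with X_I the indicator of one ascent.
There are 266 indicators.
For each fixed i, the pair (π(i), π(i+1)) is a uniformly random ordered pair of distinct values from {1, …, 267}; by symmetry P[π(i) < π(i+1)] = 1/2.
By linearity: E[X] = 266 · (1/2) = (267 − 1) · (1/2) = 133 ≈ 133.000000.

E[X] = 133 = 133.000000.


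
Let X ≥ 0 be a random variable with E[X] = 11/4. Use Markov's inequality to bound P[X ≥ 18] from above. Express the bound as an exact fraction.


μ = E[X] = 11/4, a = 18.
Markov: P[X ≥ 18] ≤ μ/a = (11/4)/18 = 11/72.
Numerically: ≈ 0.152778.
(Since a = 18 > μ = 2.750000, the bound 11/72 is < 1 and informative.)

P[X ≥ 18] ≤ 11/72 ≈ 0.152778.


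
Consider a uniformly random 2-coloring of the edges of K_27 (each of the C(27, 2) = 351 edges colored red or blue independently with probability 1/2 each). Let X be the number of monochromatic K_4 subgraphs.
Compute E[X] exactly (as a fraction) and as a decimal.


Let X = Σ_S X_S over the C(27, 4) = 17550 subsets S of size 4, where X_S = 1 if the K_4 on S is monochromatic.
For a fixed S, the K_4 on S has C(4, 2) = 6 edges. P[all 6 edges red] = (1/2)^6, and likewise for blue, so P[monochromatic] = 2·(1/2)^6 = 2^{1 − 6} = 1/32.
Summing: E[X] = C(27, 4) · 2^{1 − 6} = 17550 · 1/32 = 8775/16.
Numerically: E[X] ≈ 548.438.

E[X] = C(27,4)·2^(1−C(4,2)) = 8775/16 ≈ 548.438.


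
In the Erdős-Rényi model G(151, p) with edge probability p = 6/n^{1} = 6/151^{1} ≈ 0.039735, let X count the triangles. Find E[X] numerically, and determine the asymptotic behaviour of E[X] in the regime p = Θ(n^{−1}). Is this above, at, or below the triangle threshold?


Number of potential triangles: C(151, 3) = 562475.
Each occurs with probability p³ ≈ (0.039735)³ ≈ 6.2736879e-05.
By linearity: E[X] = C(151, 3)·p³ ≈ 562475 · 6.2736879e-05 ≈ 35.28793.
Here α = 1, so p = 6/n is exactly at the triangle threshold p ~ 1/n. Asymptotically E[X] → c³/6 = 6³/6 = 36 ≈ 36.00000, a bounded constant. In this regime the triangle count is asymptotically Poisson(c³/6).

E[X] ≈ 35.28793; in regime p = Θ(1/n^{1}) E[X] stays bounded (at the triangle threshold p ~ 1/n).


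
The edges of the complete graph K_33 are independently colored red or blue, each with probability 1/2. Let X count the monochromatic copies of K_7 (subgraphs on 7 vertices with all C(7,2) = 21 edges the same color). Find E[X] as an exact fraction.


Let X = Σ_S X_S over the C(33, 7) = 4272048 subsets S of size 7, where X_S = 1 if the K_7 on S is monochromatic.
For a fixed S, the K_7 on S has C(7, 2) = 21 edges. P[all 21 edges red] = (1/2)^21, and likewise for blue, so P[monochromatic] = 2·(1/2)^21 = 2^{1 − 21} = 1/1048576.
By linearity of expectation: E[X] = C(33, 7) · 2^{1 − 21} = 4272048 · 1/1048576 = 267003/65536.
Numerically: E[X] ≈ 4.0741.

E[X] = C(33,7)·2^(1−C(7,2)) = 267003/65536 ≈ 4.0741.


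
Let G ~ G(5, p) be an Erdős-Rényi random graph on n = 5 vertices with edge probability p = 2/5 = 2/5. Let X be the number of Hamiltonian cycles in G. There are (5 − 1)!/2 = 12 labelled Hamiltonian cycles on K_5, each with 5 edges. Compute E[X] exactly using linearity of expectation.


K_5 has (5 − 1)!/2 = 12 labelled Hamiltonian cycles.
For each such Hamiltonian cycle H, let X_H = 1 if all 5 edges of H are present in G. Then P[X_H = 1] = p^{5} = (2/5)^{5} = 32/3125.
By linearity of expectation: E[X] = Σ_H E[X_H] = 12 · p^{5} = 12 · 32/3125 = 384/3125.
Numerically: E[X] ≈ 0.12288.

E[X] = 12 · (2/5)^{5} = 384/3125 ≈ 0.12288.


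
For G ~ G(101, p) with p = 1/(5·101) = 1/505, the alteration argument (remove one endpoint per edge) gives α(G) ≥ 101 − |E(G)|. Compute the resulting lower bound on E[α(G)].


E[|E(G)|] = C(101, 2)·p = 5050 · (1/505) = 10.
E[α(G)] ≥ n − E[|E(G)|] = 101 − 10 = 91.
Numerically: ≈ 91.0000.
(This is only a lower bound; the true E[α(G)] may be larger.)

E[α(G)] ≥ 91 ≈ 91.0000.


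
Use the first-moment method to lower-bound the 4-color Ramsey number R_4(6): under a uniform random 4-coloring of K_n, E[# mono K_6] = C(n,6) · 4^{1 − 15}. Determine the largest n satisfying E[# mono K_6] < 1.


We need C(n, 6) · 4^{1 − 15} < 1, i.e. C(n, 6) < 4^{15 − 1} = 268435456.
Check values of n near the boundary:
  n = 72: C(72, 6) = 156238908; 156238908 < 268435456? YES
  n = 73: C(73, 6) = 170230452; 170230452 < 268435456? YES
  n = 74: C(74, 6) = 185250786; 185250786 < 268435456? YES
  n = 75: C(75, 6) = 201359550; 201359550 < 268435456? YES
  n = 76: C(76, 6) = 218618940; 218618940 < 268435456? YES
  n = 77: C(77, 6) = 237093780; 237093780 < 268435456? YES
  n = 78: C(78, 6) = 256851595; 256851595 < 268435456? YES
  n = 79: C(79, 6) = 277962685; 277962685 < 268435456? NO
  n = 80: C(80, 6) = 300500200; 300500200 < 268435456? NO
  n = 81: C(81, 6) = 324540216; 324540216 < 268435456? NO
The largest n with C(n, 6) < 268435456 is n = 78 (where E[X] = 256851595/268435456 ≈ 0.9568). Hence R_4(6) > 78, i.e. R_4(6) ≥ 79.

Largest n = 78; hence R_4(6) > 78.


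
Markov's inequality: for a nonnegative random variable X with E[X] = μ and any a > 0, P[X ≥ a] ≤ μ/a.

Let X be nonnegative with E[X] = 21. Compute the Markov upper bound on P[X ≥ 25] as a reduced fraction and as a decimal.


μ = E[X] = 21, a = 25.
Markov: P[X ≥ 25] ≤ μ/a = (21)/25 = 21/25.
Numerically: ≈ 0.840000.
(Since a = 25 > μ = 21.000000, the bound 21/25 is < 1 and informative.)

P[X ≥ 25] ≤ 21/25 ≈ 0.840000.


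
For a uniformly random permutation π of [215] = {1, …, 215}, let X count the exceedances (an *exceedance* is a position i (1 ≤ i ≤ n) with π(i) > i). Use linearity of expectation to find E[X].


Write X = Σ_{i=1}^{215} X_i, where X_i = 1_{π(i) > i}.
For each fixed i, π(i) is uniform over {1, …, 215} (marginal of a uniform permutation), so P[π(i) > i] = (n − i)/n. Summing: Σ_{i=1}^{215} (n − i)/n = (0 + 1 + … + 214)/215 = 215(215 − 1)/(2·215) = (215 − 1)/2.
Hence E[X] = Σ_{i=1}^{215} (215 − i)/215 = 107 ≈ 107.000000.

E[X] = 107 = 107.000000.


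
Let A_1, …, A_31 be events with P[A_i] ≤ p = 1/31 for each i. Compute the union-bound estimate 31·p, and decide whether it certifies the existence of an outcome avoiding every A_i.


Union bound: P[∪_{i=1}^{31} A_i] ≤ Σ_i P[A_i] ≤ 31·p = 31·(1/31) = 1.
Numerically: 1 ≈ 1.0000000.
Is 1 < 1? NO.
Since the bound 1 is ≥ 1, the union bound is uninformative here; it does NOT by itself certify existence.

31·p = 1 ≈ 1.0000000; existence NOT certified by the union bound.


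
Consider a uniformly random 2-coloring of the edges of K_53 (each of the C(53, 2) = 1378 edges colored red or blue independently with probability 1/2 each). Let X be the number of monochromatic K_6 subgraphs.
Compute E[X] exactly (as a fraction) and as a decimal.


Let X = Σ_S X_S over the C(53, 6) = 22957480 subsets S of size 6, where X_S = 1 if the K_6 on S is monochromatic.
For a fixed S, the K_6 on S has C(6, 2) = 15 edges. P[all 15 edges red] = (1/2)^15, and likewise for blue, so P[monochromatic] = 2·(1/2)^15 = 2^{1 − 15} = 1/16384.
Summing: E[X] = C(53, 6) · 2^{1 − 15} = 22957480 · 1/16384 = 2869685/2048.
Numerically: E[X] ≈ 1401.2134.

E[X] = C(53,6)·2^(1−C(6,2)) = 2869685/2048 ≈ 1401.2134.


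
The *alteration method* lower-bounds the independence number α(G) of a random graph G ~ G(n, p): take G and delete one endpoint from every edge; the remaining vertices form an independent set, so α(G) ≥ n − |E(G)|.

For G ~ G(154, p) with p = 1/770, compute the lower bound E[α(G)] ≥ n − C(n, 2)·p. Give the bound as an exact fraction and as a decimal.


E[|E(G)|] = C(154, 2)·p = 11781 · (1/770) = 153/10.
E[α(G)] ≥ n − E[|E(G)|] = 154 − 153/10 = 1387/10.
Numerically: ≈ 138.700000.
(This is only a lower bound; the true E[α(G)] may be larger.)

E[α(G)] ≥ 1387/10 ≈ 138.700000.


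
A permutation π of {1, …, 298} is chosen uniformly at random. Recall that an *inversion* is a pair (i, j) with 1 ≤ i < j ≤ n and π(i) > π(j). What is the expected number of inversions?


Write X = Σ X_I over the C(298, 2) = 44253 pairs i < j, with X_I the indicator of one inversion.
There are 44253 indicators.
For each fixed pair i < j, the values π(i) and π(j) are two distinct elements of {1, …, 298} in uniformly random order; by symmetry P[π(i) > π(j)] = 1/2.
By linearity: E[X] = 44253 · (1/2) = C(298, 2) · (1/2) = 44253/2 = 44253/2 ≈ 22126.500000.

E[X] = 44253/2 = 22126.500000.


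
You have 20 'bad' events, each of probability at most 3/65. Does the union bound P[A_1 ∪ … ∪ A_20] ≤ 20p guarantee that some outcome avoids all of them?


Union bound: P[∪_{i=1}^{20} A_i] ≤ Σ_i P[A_i] ≤ 20·p = 20·(3/65) = 12/13.
Numerically: 12/13 ≈ 0.923077.
Is 12/13 < 1? YES.
Since P[∪ A_i] ≤ 12/13 < 1, the complement has P[∩ A_i^c] ≥ 1 − 12/13 = 1/13 > 0, so some outcome avoids every A_i.

20·p = 12/13 ≈ 0.923077; existence CERTIFIED by the union bound.


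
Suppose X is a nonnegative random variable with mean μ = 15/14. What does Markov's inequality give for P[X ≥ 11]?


μ = E[X] = 15/14, a = 11.
Markov: P[X ≥ 11] ≤ μ/a = (15/14)/11 = 15/154.
Numerically: ≈ 0.097403.
(Since a = 11 > μ = 1.071429, the bound 15/154 is < 1 and informative.)

P[X ≥ 11] ≤ 15/154 ≈ 0.097403.


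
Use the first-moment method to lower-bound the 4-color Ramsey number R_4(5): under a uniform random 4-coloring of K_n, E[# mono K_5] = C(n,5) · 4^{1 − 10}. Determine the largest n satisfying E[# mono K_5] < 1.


We need C(n, 5) · 4^{1 − 10} < 1, i.e. C(n, 5) < 4^{10 − 1} = 262144.
Check values of n near the boundary:
  n = 30: C(30, 5) = 142506; 142506 < 262144? YES
  n = 31: C(31, 5) = 169911; 169911 < 262144? YES
  n = 32: C(32, 5) = 201376; 201376 < 262144? YES
  n = 33: C(33, 5) = 237336; 237336 < 262144? YES
  n = 34: C(34, 5) = 278256; 278256 < 262144? NO
  n = 35: C(35, 5) = 324632; 324632 < 262144? NO
The largest n with C(n, 5) < 262144 is n = 33 (where E[X] = 29667/32768 ≈ 0.9053650). Hence R_4(5) > 33, i.e. R_4(5) ≥ 34.

Largest n = 33; hence R_4(5) > 33.


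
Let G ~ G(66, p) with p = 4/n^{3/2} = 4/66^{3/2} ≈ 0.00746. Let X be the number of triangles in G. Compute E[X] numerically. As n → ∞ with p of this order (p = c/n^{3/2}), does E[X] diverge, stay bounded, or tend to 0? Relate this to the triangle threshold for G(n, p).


Number of potential triangles: C(66, 3) = 45760.
Each occurs with probability p³ ≈ (0.00746)³ ≈ 4.151760e-07.
By linearity: E[X] = C(66, 3)·p³ ≈ 45760 · 4.151760e-07 ≈ 0.0190.
Since α = 3/2 > 1, p = c/n^{3/2} = o(1/n) is below the triangle threshold p ~ 1/n. Asymptotically E[X] ~ (c³/6)·n^{3(1−α)} = (4³/6)·n^{-1.5} → 0, so by Markov's inequality G has no triangles w.h.p.

E[X] ≈ 0.0190; in regime p = Θ(1/n^{3/2}) E[X] tends to 0 (below the triangle threshold p ~ 1/n).


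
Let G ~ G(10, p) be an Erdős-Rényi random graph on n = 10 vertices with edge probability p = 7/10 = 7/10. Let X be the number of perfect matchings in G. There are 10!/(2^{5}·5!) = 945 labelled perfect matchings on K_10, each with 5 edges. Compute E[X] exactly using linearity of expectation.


K_10 has 10!/(2^{5}·5!) = 945 labelled perfect matchings.
For each such perfect matching H, let X_H = 1 if all 5 edges of H are present in G. Then P[X_H = 1] = p^{5} = (7/10)^{5} = 16807/100000.
By linearity of expectation: E[X] = Σ_H E[X_H] = 945 · p^{5} = 945 · 16807/100000 = 3176523/20000.
Numerically: E[X] ≈ 158.8.

E[X] = 945 · (7/10)^{5} = 3176523/20000 ≈ 158.8.


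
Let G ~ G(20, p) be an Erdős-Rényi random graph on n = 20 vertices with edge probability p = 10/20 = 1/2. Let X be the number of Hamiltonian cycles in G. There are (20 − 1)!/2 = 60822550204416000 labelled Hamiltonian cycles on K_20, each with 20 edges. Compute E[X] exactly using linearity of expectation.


K_20 has (20 − 1)!/2 = 60822550204416000 labelled Hamiltonian cycles.
For each such Hamiltonian cycle H, let X_H = 1 if all 20 edges of H are present in G. Then P[X_H = 1] = p^{20} = (1/2)^{20} = 1/1048576.
By linearity of expectation: E[X] = Σ_H E[X_H] = 60822550204416000 · p^{20} = 60822550204416000 · 1/1048576 = 1856156927625/32.
Numerically: E[X] ≈ 5.8e+10.

E[X] = 60822550204416000 · (1/2)^{20} = 1856156927625/32 ≈ 5.8e+10.


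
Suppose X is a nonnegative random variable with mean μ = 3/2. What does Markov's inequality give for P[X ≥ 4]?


μ = E[X] = 3/2, a = 4.
Markov: P[X ≥ 4] ≤ μ/a = (3/2)/4 = 3/8.
Numerically: ≈ 0.3750.
(Since a = 4 > μ = 1.5000, the bound 3/8 is < 1 and informative.)

P[X ≥ 4] ≤ 3/8 ≈ 0.3750.


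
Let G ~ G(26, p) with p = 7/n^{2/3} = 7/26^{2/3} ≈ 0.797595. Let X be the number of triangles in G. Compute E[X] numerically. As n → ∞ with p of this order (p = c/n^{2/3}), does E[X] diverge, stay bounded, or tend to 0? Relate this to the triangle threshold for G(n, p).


Number of potential triangles: C(26, 3) = 2600.
Each occurs with probability p³ ≈ (0.797595)³ ≈ 5.07396450e-01.
By linearity: E[X] = C(26, 3)·p³ ≈ 2600 · 5.07396450e-01 ≈ 1319.230769.
Since α = 2/3 < 1, p = c/n^{2/3} ≫ 1/n is above the triangle threshold p ~ 1/n. Asymptotically E[X] ~ (c³/6)·n^{3(1−α)} = (7³/6)·n^{1} → ∞; triangles are abundant w.h.p.

E[X] ≈ 1319.230769; in regime p = Θ(1/n^{2/3}) E[X] diverges (above the triangle threshold p ~ 1/n).


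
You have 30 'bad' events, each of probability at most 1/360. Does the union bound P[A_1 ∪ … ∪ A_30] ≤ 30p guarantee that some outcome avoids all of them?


Union bound: P[∪_{i=1}^{30} A_i] ≤ Σ_i P[A_i] ≤ 30·p = 30·(1/360) = 1/12.
Numerically: 1/12 ≈ 0.0833.
Is 1/12 < 1? YES.
Since P[∪ A_i] ≤ 1/12 < 1, the complement has P[∩ A_i^c] ≥ 1 − 1/12 = 11/12 > 0, so some outcome avoids every A_i.

30·p = 1/12 ≈ 0.0833; existence CERTIFIED by the union bound.


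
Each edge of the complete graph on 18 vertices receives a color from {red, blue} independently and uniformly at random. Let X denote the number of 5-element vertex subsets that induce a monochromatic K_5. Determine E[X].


Let X = Σ_S X_S over the C(18, 5) = 8568 subsets S of size 5, where X_S = 1 if the K_5 on S is monochromatic.
For a fixed S, the K_5 on S has C(5, 2) = 10 edges. P[all 10 edges red] = (1/2)^10, and likewise for blue, so P[monochromatic] = 2·(1/2)^10 = 2^{1 − 10} = 1/512.
By linearity: E[X] = C(18, 5) · 2^{1 − 10} = 8568 · 1/512 = 1071/64.
Numerically: E[X] ≈ 16.734.

E[X] = C(18,5)·2^(1−C(5,2)) = 1071/64 ≈ 16.734.


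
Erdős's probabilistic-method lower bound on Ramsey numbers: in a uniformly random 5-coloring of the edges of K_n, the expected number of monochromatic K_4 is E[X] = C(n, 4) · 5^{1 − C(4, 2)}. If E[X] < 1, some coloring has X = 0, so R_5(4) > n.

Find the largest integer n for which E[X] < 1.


We need C(n, 4) · 5^{1 − 6} < 1, i.e. C(n, 4) < 5^{6 − 1} = 3125.
Check values of n near the boundary:
  n = 16: C(16, 4) = 1820; 1820 < 3125? YES
  n = 17: C(17, 4) = 2380; 2380 < 3125? YES
  n = 18: C(18, 4) = 3060; 3060 < 3125? YES
  n = 19: C(19, 4) = 3876; 3876 < 3125? NO
  n = 20: C(20, 4) = 4845; 4845 < 3125? NO
The largest n with C(n, 4) < 3125 is n = 18 (where E[X] = 612/625 ≈ 0.979). Hence R_5(4) > 18, i.e. R_5(4) ≥ 19.

Largest n = 18; hence R_5(4) > 18.


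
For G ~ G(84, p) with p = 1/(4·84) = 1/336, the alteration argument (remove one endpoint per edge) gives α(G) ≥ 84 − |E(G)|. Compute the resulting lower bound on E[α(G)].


E[|E(G)|] = C(84, 2)·p = 3486 · (1/336) = 83/8.
E[α(G)] ≥ n − E[|E(G)|] = 84 − 83/8 = 589/8.
Numerically: ≈ 73.6250.
(This is only a lower bound; the true E[α(G)] may be larger.)

E[α(G)] ≥ 589/8 ≈ 73.6250.


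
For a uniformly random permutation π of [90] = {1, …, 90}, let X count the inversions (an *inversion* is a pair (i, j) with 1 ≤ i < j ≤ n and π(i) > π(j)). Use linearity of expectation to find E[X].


Write X = Σ X_I over the C(90, 2) = 4005 pairs i < j, with X_I the indicator of one inversion.
There are 4005 indicators.
For each fixed pair i < j, the values π(i) and π(j) are two distinct elements of {1, …, 90} in uniformly random order; by symmetry P[π(i) > π(j)] = 1/2.
By linearity: E[X] = 4005 · (1/2) = C(90, 2) · (1/2) = 4005/2 = 4005/2 ≈ 2002.50000.

E[X] = 4005/2 = 2002.50000.


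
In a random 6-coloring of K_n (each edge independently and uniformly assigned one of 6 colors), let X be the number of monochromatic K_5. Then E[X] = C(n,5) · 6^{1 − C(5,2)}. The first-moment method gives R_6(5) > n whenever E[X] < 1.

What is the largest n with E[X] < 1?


We need C(n, 5) · 6^{1 − 10} < 1, i.e. C(n, 5) < 6^{10 − 1} = 10077696.
Check values of n near the boundary:
  n = 61: C(61, 5) = 5949147; 5949147 < 10077696? YES
  n = 62: C(62, 5) = 6471002; 6471002 < 10077696? YES
  n = 63: C(63, 5) = 7028847; 7028847 < 10077696? YES
  n = 64: C(64, 5) = 7624512; 7624512 < 10077696? YES
  n = 65: C(65, 5) = 8259888; 8259888 < 10077696? YES
  n = 66: C(66, 5) = 8936928; 8936928 < 10077696? YES
  n = 67: C(67, 5) = 9657648; 9657648 < 10077696? YES
  n = 68: C(68, 5) = 10424128; 10424128 < 10077696? NO
  n = 69: C(69, 5) = 11238513; 11238513 < 10077696? NO
  n = 70: C(70, 5) = 12103014; 12103014 < 10077696? NO
The largest n with C(n, 5) < 10077696 is n = 67 (where E[X] = 67067/69984 ≈ 0.958319). Hence R_6(5) > 67, i.e. R_6(5) ≥ 68.

Largest n = 67; hence R_6(5) > 67.


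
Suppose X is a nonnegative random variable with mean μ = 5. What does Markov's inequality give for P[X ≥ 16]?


μ = E[X] = 5, a = 16.
Markov: P[X ≥ 16] ≤ μ/a = (5)/16 = 5/16.
Numerically: ≈ 0.312500.
(Since a = 16 > μ = 5.000000, the bound 5/16 is < 1 and informative.)

P[X ≥ 16] ≤ 5/16 ≈ 0.312500.


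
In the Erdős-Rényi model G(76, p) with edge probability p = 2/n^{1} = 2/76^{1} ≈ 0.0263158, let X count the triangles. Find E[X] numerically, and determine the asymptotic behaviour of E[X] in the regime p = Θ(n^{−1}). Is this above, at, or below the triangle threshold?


Number of potential triangles: C(76, 3) = 70300.
Each occurs with probability p³ ≈ (0.0263158)³ ≈ 1.82242309e-05.
By linearity: E[X] = C(76, 3)·p³ ≈ 70300 · 1.82242309e-05 ≈ 1.281163.
Here α = 1, so p = 2/n is exactly at the triangle threshold p ~ 1/n. Asymptotically E[X] → c³/6 = 2³/6 = 4/3 ≈ 1.333333, a bounded constant. In this regime the triangle count is asymptotically Poisson(c³/6).

E[X] ≈ 1.281163; in regime p = Θ(1/n^{1}) E[X] stays bounded (at the triangle threshold p ~ 1/n).


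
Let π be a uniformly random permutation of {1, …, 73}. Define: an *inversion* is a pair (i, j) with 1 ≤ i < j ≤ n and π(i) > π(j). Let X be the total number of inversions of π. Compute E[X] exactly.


Write X = Σ X_I over the C(73, 2) = 2628 pairs i < j, with X_I the indicator of one inversion.
There are 2628 indicators.
For each fixed pair i < j, the values π(i) and π(j) are two distinct elements of {1, …, 73} in uniformly random order; by symmetry P[π(i) > π(j)] = 1/2.
By linearity: E[X] = 2628 · (1/2) = C(73, 2) · (1/2) = 2628/2 = 1314 ≈ 1314.000.

E[X] = 1314 = 1314.000.


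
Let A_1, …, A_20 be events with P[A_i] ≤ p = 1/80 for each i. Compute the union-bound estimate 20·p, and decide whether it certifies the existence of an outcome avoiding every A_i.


Union bound: P[∪_{i=1}^{20} A_i] ≤ Σ_i P[A_i] ≤ 20·p = 20·(1/80) = 1/4.
Numerically: 1/4 ≈ 0.25000.
Is 1/4 < 1? YES.
Since P[∪ A_i] ≤ 1/4 < 1, the complement has P[∩ A_i^c] ≥ 1 − 1/4 = 3/4 > 0, so some outcome avoids every A_i.

20·p = 1/4 ≈ 0.25000; existence CERTIFIED by the union bound.


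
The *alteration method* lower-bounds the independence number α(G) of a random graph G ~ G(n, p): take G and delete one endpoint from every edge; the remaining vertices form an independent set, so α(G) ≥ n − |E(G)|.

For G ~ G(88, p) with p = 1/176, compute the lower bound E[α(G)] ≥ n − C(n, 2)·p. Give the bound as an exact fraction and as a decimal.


E[|E(G)|] = C(88, 2)·p = 3828 · (1/176) = 87/4.
E[α(G)] ≥ n − E[|E(G)|] = 88 − 87/4 = 265/4.
Numerically: ≈ 66.250000.
(This is only a lower bound; the true E[α(G)] may be larger.)

E[α(G)] ≥ 265/4 ≈ 66.250000.


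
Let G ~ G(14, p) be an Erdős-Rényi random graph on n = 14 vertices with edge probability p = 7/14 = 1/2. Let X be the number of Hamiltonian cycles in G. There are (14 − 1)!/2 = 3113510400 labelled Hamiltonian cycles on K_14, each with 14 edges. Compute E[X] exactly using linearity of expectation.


K_14 has (14 − 1)!/2 = 3113510400 labelled Hamiltonian cycles.
For each such Hamiltonian cycle H, let X_H = 1 if all 14 edges of H are present in G. Then P[X_H = 1] = p^{14} = (1/2)^{14} = 1/16384.
By linearity of expectation: E[X] = Σ_H E[X_H] = 3113510400 · p^{14} = 3113510400 · 1/16384 = 6081075/32.
Numerically: E[X] ≈ 1.9e+05.

E[X] = 3113510400 · (1/2)^{14} = 6081075/32 ≈ 1.9e+05.


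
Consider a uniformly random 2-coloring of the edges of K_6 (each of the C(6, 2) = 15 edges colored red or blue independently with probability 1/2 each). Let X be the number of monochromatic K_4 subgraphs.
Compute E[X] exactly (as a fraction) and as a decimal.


Let X = Σ_S X_S over the C(6, 4) = 15 subsets S of size 4, where X_S = 1 if the K_4 on S is monochromatic.
For a fixed S, the K_4 on S has C(4, 2) = 6 edges. P[all 6 edges red] = (1/2)^6, and likewise for blue, so P[monochromatic] = 2·(1/2)^6 = 2^{1 − 6} = 1/32.
Summing: E[X] = C(6, 4) · 2^{1 − 6} = 15 · 1/32 = 15/32.
Numerically: E[X] ≈ 0.46875.

E[X] = C(6,4)·2^(1−C(4,2)) = 15/32 ≈ 0.46875.


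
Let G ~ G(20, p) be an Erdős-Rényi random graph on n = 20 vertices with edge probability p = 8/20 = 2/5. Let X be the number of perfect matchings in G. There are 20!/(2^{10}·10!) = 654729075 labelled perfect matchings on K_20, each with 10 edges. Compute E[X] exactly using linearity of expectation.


K_20 has 20!/(2^{10}·10!) = 654729075 labelled perfect matchings.
For each such perfect matching H, let X_H = 1 if all 10 edges of H are present in G. Then P[X_H = 1] = p^{10} = (2/5)^{10} = 1024/9765625.
By linearity: E[X] = Σ_H E[X_H] = 654729075 · p^{10} = 654729075 · 1024/9765625 = 26817702912/390625.
Numerically: E[X] ≈ 68653.

E[X] = 654729075 · (2/5)^{10} = 26817702912/390625 ≈ 68653.


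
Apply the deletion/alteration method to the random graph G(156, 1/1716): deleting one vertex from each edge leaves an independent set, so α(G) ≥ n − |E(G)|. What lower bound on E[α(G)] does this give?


E[|E(G)|] = C(156, 2)·p = 12090 · (1/1716) = 155/22.
E[α(G)] ≥ n − E[|E(G)|] = 156 − 155/22 = 3277/22.
Numerically: ≈ 148.955.
(This is only a lower bound; the true E[α(G)] may be larger.)

E[α(G)] ≥ 3277/22 ≈ 148.955.


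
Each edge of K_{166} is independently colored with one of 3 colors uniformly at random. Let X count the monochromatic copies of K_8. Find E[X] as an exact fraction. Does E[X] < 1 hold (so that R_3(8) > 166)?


E[X] = C(166, 8) · 3^{1 − 28} = 12049276177620 · 3^{−27} = 12049276177620/7625597484987.
As a reduced fraction: E[X] = 148756496020/94143178827 ≈ 1.580109.
Is E[X] < 1? NO.
Since E[X] ≥ 1, the first-moment bound is inconclusive at n = 166; it does NOT by itself certify R_3(8) > 166.

E[X] = 148756496020/94143178827 ≈ 1.580109; E[X] ≥ 1; first-moment method inconclusive here.


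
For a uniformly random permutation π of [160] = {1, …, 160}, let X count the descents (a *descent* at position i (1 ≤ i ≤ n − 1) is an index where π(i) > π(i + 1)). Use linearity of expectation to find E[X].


Write X = Σ X_I over i = 1, …, 159, with X_I the indicator of one descent.
There are 159 indicators.
For each fixed i, the pair (π(i), π(i+1)) is a uniformly random ordered pair of distinct values from {1, …, 160}; by symmetry P[π(i) > π(i+1)] = 1/2.
By linearity: E[X] = 159 · (1/2) = (160 − 1) · (1/2) = 159/2 ≈ 79.500.

E[X] = 159/2 = 79.500.


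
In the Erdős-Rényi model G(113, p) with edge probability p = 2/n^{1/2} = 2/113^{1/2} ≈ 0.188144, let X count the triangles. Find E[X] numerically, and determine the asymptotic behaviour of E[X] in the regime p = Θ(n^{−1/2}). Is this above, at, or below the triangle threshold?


Number of potential triangles: C(113, 3) = 234136.
Each occurs with probability p³ ≈ (0.188144)³ ≈ 6.65997075e-03.
By linearity: E[X] = C(113, 3)·p³ ≈ 234136 · 6.65997075e-03 ≈ 1559.338911.
Since α = 1/2 < 1, p = c/n^{1/2} ≫ 1/n is above the triangle threshold p ~ 1/n. Asymptotically E[X] ~ (c³/6)·n^{3(1−α)} = (2³/6)·n^{1.5} → ∞; triangles are abundant w.h.p.

E[X] ≈ 1559.338911; in regime p = Θ(1/n^{1/2}) E[X] diverges (above the triangle threshold p ~ 1/n).


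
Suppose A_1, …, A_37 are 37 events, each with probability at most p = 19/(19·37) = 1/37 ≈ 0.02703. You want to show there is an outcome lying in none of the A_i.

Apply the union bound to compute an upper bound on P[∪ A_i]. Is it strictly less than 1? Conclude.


Union bound: P[∪_{i=1}^{37} A_i] ≤ Σ_i P[A_i] ≤ 37·p = 37·(1/37) = 1.
Numerically: 1 ≈ 1.00000.
Is 1 < 1? NO.
Since the bound 1 is ≥ 1, the union bound is uninformative here; it does NOT by itself certify existence.

37·p = 1 ≈ 1.00000; existence NOT certified by the union bound.


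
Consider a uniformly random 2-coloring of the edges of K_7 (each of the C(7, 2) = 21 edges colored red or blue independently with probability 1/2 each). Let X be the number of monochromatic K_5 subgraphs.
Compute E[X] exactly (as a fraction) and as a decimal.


Let X = Σ_S X_S over the C(7, 5) = 21 subsets S of size 5, where X_S = 1 if the K_5 on S is monochromatic.
For a fixed S, the K_5 on S has C(5, 2) = 10 edges. P[all 10 edges red] = (1/2)^10, and likewise for blue, so P[monochromatic] = 2·(1/2)^10 = 2^{1 − 10} = 1/512.
By linearity of expectation: E[X] = C(7, 5) · 2^{1 − 10} = 21 · 1/512 = 21/512.
Numerically: E[X] ≈ 0.041.

E[X] = C(7,5)·2^(1−C(5,2)) = 21/512 ≈ 0.041.


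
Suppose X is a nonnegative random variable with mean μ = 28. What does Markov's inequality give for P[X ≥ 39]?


μ = E[X] = 28, a = 39.
Markov: P[X ≥ 39] ≤ μ/a = (28)/39 = 28/39.
Numerically: ≈ 0.71795.
(Since a = 39 > μ = 28.00000, the bound 28/39 is < 1 and informative.)

P[X ≥ 39] ≤ 28/39 ≈ 0.71795.


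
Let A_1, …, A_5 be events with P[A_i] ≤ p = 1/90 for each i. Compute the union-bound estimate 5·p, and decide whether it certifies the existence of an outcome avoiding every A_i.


Union bound: P[∪_{i=1}^{5} A_i] ≤ Σ_i P[A_i] ≤ 5·p = 5·(1/90) = 1/18.
Numerically: 1/18 ≈ 0.05556.
Is 1/18 < 1? YES.
Since P[∪ A_i] ≤ 1/18 < 1, the complement has P[∩ A_i^c] ≥ 1 − 1/18 = 17/18 > 0, so some outcome avoids every A_i.

5·p = 1/18 ≈ 0.05556; existence CERTIFIED by the union bound.


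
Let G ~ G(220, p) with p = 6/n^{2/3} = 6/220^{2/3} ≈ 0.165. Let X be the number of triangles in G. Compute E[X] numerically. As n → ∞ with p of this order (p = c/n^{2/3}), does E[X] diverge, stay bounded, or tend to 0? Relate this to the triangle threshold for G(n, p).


Number of potential triangles: C(220, 3) = 1750540.
Each occurs with probability p³ ≈ (0.165)³ ≈ 4.46281e-03.
By linearity: E[X] = C(220, 3)·p³ ≈ 1750540 · 4.46281e-03 ≈ 7812.327.
Since α = 2/3 < 1, p = c/n^{2/3} ≫ 1/n is above the triangle threshold p ~ 1/n. Asymptotically E[X] ~ (c³/6)·n^{3(1−α)} = (6³/6)·n^{1} → ∞; triangles are abundant w.h.p.

E[X] ≈ 7812.327; in regime p = Θ(1/n^{2/3}) E[X] diverges (above the triangle threshold p ~ 1/n).


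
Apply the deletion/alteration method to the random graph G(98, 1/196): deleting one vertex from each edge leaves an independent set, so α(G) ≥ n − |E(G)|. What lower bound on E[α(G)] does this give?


E[|E(G)|] = C(98, 2)·p = 4753 · (1/196) = 97/4.
E[α(G)] ≥ n − E[|E(G)|] = 98 − 97/4 = 295/4.
Numerically: ≈ 73.750.
(This is only a lower bound; the true E[α(G)] may be larger.)

E[α(G)] ≥ 295/4 ≈ 73.750.


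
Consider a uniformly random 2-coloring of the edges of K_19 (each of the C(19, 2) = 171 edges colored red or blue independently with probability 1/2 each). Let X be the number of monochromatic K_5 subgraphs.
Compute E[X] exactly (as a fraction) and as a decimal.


Let X = Σ_S X_S over the C(19, 5) = 11628 subsets S of size 5, where X_S = 1 if the K_5 on S is monochromatic.
For a fixed S, the K_5 on S has C(5, 2) = 10 edges. P[all 10 edges red] = (1/2)^10, and likewise for blue, so P[monochromatic] = 2·(1/2)^10 = 2^{1 − 10} = 1/512.
By linearity of expectation: E[X] = C(19, 5) · 2^{1 − 10} = 11628 · 1/512 = 2907/128.
Numerically: E[X] ≈ 22.71094.

E[X] = C(19,5)·2^(1−C(5,2)) = 2907/128 ≈ 22.71094.


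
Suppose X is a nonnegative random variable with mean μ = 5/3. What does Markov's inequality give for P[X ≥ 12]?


μ = E[X] = 5/3, a = 12.
Markov: P[X ≥ 12] ≤ μ/a = (5/3)/12 = 5/36.
Numerically: ≈ 0.138889.
(Since a = 12 > μ = 1.666667, the bound 5/36 is < 1 and informative.)

P[X ≥ 12] ≤ 5/36 ≈ 0.138889.


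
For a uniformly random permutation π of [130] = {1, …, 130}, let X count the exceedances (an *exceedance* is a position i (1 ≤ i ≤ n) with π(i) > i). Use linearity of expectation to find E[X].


Write X = Σ_{i=1}^{130} X_i, where X_i = 1_{π(i) > i}.
For each fixed i, π(i) is uniform over {1, …, 130} (marginal of a uniform permutation), so P[π(i) > i] = (n − i)/n. Summing: Σ_{i=1}^{130} (n − i)/n = (0 + 1 + … + 129)/130 = 130(130 − 1)/(2·130) = (130 − 1)/2.
Hence E[X] = Σ_{i=1}^{130} (130 − i)/130 = 129/2 ≈ 64.50000.

E[X] = 129/2 = 64.50000.
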